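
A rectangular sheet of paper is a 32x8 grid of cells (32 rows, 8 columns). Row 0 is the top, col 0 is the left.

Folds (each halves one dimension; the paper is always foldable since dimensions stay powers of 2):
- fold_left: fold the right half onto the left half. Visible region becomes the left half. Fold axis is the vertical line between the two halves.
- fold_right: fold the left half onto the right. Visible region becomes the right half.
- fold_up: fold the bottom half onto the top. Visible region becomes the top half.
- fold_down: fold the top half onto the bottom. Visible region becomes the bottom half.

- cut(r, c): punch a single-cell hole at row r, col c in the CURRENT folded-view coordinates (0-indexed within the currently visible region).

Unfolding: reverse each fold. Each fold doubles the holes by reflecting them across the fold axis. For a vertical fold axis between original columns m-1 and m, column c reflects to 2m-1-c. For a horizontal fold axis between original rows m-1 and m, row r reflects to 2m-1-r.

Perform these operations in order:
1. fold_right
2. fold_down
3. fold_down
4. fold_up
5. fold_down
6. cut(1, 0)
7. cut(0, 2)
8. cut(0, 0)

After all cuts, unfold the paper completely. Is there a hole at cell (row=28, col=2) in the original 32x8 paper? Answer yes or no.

Op 1 fold_right: fold axis v@4; visible region now rows[0,32) x cols[4,8) = 32x4
Op 2 fold_down: fold axis h@16; visible region now rows[16,32) x cols[4,8) = 16x4
Op 3 fold_down: fold axis h@24; visible region now rows[24,32) x cols[4,8) = 8x4
Op 4 fold_up: fold axis h@28; visible region now rows[24,28) x cols[4,8) = 4x4
Op 5 fold_down: fold axis h@26; visible region now rows[26,28) x cols[4,8) = 2x4
Op 6 cut(1, 0): punch at orig (27,4); cuts so far [(27, 4)]; region rows[26,28) x cols[4,8) = 2x4
Op 7 cut(0, 2): punch at orig (26,6); cuts so far [(26, 6), (27, 4)]; region rows[26,28) x cols[4,8) = 2x4
Op 8 cut(0, 0): punch at orig (26,4); cuts so far [(26, 4), (26, 6), (27, 4)]; region rows[26,28) x cols[4,8) = 2x4
Unfold 1 (reflect across h@26): 6 holes -> [(24, 4), (25, 4), (25, 6), (26, 4), (26, 6), (27, 4)]
Unfold 2 (reflect across h@28): 12 holes -> [(24, 4), (25, 4), (25, 6), (26, 4), (26, 6), (27, 4), (28, 4), (29, 4), (29, 6), (30, 4), (30, 6), (31, 4)]
Unfold 3 (reflect across h@24): 24 holes -> [(16, 4), (17, 4), (17, 6), (18, 4), (18, 6), (19, 4), (20, 4), (21, 4), (21, 6), (22, 4), (22, 6), (23, 4), (24, 4), (25, 4), (25, 6), (26, 4), (26, 6), (27, 4), (28, 4), (29, 4), (29, 6), (30, 4), (30, 6), (31, 4)]
Unfold 4 (reflect across h@16): 48 holes -> [(0, 4), (1, 4), (1, 6), (2, 4), (2, 6), (3, 4), (4, 4), (5, 4), (5, 6), (6, 4), (6, 6), (7, 4), (8, 4), (9, 4), (9, 6), (10, 4), (10, 6), (11, 4), (12, 4), (13, 4), (13, 6), (14, 4), (14, 6), (15, 4), (16, 4), (17, 4), (17, 6), (18, 4), (18, 6), (19, 4), (20, 4), (21, 4), (21, 6), (22, 4), (22, 6), (23, 4), (24, 4), (25, 4), (25, 6), (26, 4), (26, 6), (27, 4), (28, 4), (29, 4), (29, 6), (30, 4), (30, 6), (31, 4)]
Unfold 5 (reflect across v@4): 96 holes -> [(0, 3), (0, 4), (1, 1), (1, 3), (1, 4), (1, 6), (2, 1), (2, 3), (2, 4), (2, 6), (3, 3), (3, 4), (4, 3), (4, 4), (5, 1), (5, 3), (5, 4), (5, 6), (6, 1), (6, 3), (6, 4), (6, 6), (7, 3), (7, 4), (8, 3), (8, 4), (9, 1), (9, 3), (9, 4), (9, 6), (10, 1), (10, 3), (10, 4), (10, 6), (11, 3), (11, 4), (12, 3), (12, 4), (13, 1), (13, 3), (13, 4), (13, 6), (14, 1), (14, 3), (14, 4), (14, 6), (15, 3), (15, 4), (16, 3), (16, 4), (17, 1), (17, 3), (17, 4), (17, 6), (18, 1), (18, 3), (18, 4), (18, 6), (19, 3), (19, 4), (20, 3), (20, 4), (21, 1), (21, 3), (21, 4), (21, 6), (22, 1), (22, 3), (22, 4), (22, 6), (23, 3), (23, 4), (24, 3), (24, 4), (25, 1), (25, 3), (25, 4), (25, 6), (26, 1), (26, 3), (26, 4), (26, 6), (27, 3), (27, 4), (28, 3), (28, 4), (29, 1), (29, 3), (29, 4), (29, 6), (30, 1), (30, 3), (30, 4), (30, 6), (31, 3), (31, 4)]
Holes: [(0, 3), (0, 4), (1, 1), (1, 3), (1, 4), (1, 6), (2, 1), (2, 3), (2, 4), (2, 6), (3, 3), (3, 4), (4, 3), (4, 4), (5, 1), (5, 3), (5, 4), (5, 6), (6, 1), (6, 3), (6, 4), (6, 6), (7, 3), (7, 4), (8, 3), (8, 4), (9, 1), (9, 3), (9, 4), (9, 6), (10, 1), (10, 3), (10, 4), (10, 6), (11, 3), (11, 4), (12, 3), (12, 4), (13, 1), (13, 3), (13, 4), (13, 6), (14, 1), (14, 3), (14, 4), (14, 6), (15, 3), (15, 4), (16, 3), (16, 4), (17, 1), (17, 3), (17, 4), (17, 6), (18, 1), (18, 3), (18, 4), (18, 6), (19, 3), (19, 4), (20, 3), (20, 4), (21, 1), (21, 3), (21, 4), (21, 6), (22, 1), (22, 3), (22, 4), (22, 6), (23, 3), (23, 4), (24, 3), (24, 4), (25, 1), (25, 3), (25, 4), (25, 6), (26, 1), (26, 3), (26, 4), (26, 6), (27, 3), (27, 4), (28, 3), (28, 4), (29, 1), (29, 3), (29, 4), (29, 6), (30, 1), (30, 3), (30, 4), (30, 6), (31, 3), (31, 4)]

Answer: no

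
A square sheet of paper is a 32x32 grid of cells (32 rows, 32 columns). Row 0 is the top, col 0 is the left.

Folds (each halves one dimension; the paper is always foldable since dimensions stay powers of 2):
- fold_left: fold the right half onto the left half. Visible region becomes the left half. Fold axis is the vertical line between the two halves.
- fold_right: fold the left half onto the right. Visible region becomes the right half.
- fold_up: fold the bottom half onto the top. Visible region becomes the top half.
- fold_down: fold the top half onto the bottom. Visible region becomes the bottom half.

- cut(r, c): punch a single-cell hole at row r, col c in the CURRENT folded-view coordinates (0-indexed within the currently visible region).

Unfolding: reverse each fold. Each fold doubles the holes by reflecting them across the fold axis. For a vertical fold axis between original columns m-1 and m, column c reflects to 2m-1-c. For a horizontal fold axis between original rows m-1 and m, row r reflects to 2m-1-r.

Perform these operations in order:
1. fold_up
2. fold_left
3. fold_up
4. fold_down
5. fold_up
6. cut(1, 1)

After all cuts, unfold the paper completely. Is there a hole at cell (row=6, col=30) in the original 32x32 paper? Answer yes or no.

Op 1 fold_up: fold axis h@16; visible region now rows[0,16) x cols[0,32) = 16x32
Op 2 fold_left: fold axis v@16; visible region now rows[0,16) x cols[0,16) = 16x16
Op 3 fold_up: fold axis h@8; visible region now rows[0,8) x cols[0,16) = 8x16
Op 4 fold_down: fold axis h@4; visible region now rows[4,8) x cols[0,16) = 4x16
Op 5 fold_up: fold axis h@6; visible region now rows[4,6) x cols[0,16) = 2x16
Op 6 cut(1, 1): punch at orig (5,1); cuts so far [(5, 1)]; region rows[4,6) x cols[0,16) = 2x16
Unfold 1 (reflect across h@6): 2 holes -> [(5, 1), (6, 1)]
Unfold 2 (reflect across h@4): 4 holes -> [(1, 1), (2, 1), (5, 1), (6, 1)]
Unfold 3 (reflect across h@8): 8 holes -> [(1, 1), (2, 1), (5, 1), (6, 1), (9, 1), (10, 1), (13, 1), (14, 1)]
Unfold 4 (reflect across v@16): 16 holes -> [(1, 1), (1, 30), (2, 1), (2, 30), (5, 1), (5, 30), (6, 1), (6, 30), (9, 1), (9, 30), (10, 1), (10, 30), (13, 1), (13, 30), (14, 1), (14, 30)]
Unfold 5 (reflect across h@16): 32 holes -> [(1, 1), (1, 30), (2, 1), (2, 30), (5, 1), (5, 30), (6, 1), (6, 30), (9, 1), (9, 30), (10, 1), (10, 30), (13, 1), (13, 30), (14, 1), (14, 30), (17, 1), (17, 30), (18, 1), (18, 30), (21, 1), (21, 30), (22, 1), (22, 30), (25, 1), (25, 30), (26, 1), (26, 30), (29, 1), (29, 30), (30, 1), (30, 30)]
Holes: [(1, 1), (1, 30), (2, 1), (2, 30), (5, 1), (5, 30), (6, 1), (6, 30), (9, 1), (9, 30), (10, 1), (10, 30), (13, 1), (13, 30), (14, 1), (14, 30), (17, 1), (17, 30), (18, 1), (18, 30), (21, 1), (21, 30), (22, 1), (22, 30), (25, 1), (25, 30), (26, 1), (26, 30), (29, 1), (29, 30), (30, 1), (30, 30)]

Answer: yes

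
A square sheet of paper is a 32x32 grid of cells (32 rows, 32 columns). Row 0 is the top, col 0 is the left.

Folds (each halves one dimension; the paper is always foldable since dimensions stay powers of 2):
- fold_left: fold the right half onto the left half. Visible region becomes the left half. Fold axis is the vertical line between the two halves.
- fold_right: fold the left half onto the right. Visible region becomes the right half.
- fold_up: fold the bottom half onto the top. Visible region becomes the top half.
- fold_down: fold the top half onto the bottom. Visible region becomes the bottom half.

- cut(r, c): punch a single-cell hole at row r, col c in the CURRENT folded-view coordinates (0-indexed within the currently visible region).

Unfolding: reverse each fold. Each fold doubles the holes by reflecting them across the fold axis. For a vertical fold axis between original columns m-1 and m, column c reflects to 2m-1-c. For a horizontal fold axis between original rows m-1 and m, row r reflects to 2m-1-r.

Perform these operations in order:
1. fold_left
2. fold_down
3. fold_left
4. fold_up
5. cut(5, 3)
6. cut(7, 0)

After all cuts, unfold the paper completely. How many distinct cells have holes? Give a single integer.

Op 1 fold_left: fold axis v@16; visible region now rows[0,32) x cols[0,16) = 32x16
Op 2 fold_down: fold axis h@16; visible region now rows[16,32) x cols[0,16) = 16x16
Op 3 fold_left: fold axis v@8; visible region now rows[16,32) x cols[0,8) = 16x8
Op 4 fold_up: fold axis h@24; visible region now rows[16,24) x cols[0,8) = 8x8
Op 5 cut(5, 3): punch at orig (21,3); cuts so far [(21, 3)]; region rows[16,24) x cols[0,8) = 8x8
Op 6 cut(7, 0): punch at orig (23,0); cuts so far [(21, 3), (23, 0)]; region rows[16,24) x cols[0,8) = 8x8
Unfold 1 (reflect across h@24): 4 holes -> [(21, 3), (23, 0), (24, 0), (26, 3)]
Unfold 2 (reflect across v@8): 8 holes -> [(21, 3), (21, 12), (23, 0), (23, 15), (24, 0), (24, 15), (26, 3), (26, 12)]
Unfold 3 (reflect across h@16): 16 holes -> [(5, 3), (5, 12), (7, 0), (7, 15), (8, 0), (8, 15), (10, 3), (10, 12), (21, 3), (21, 12), (23, 0), (23, 15), (24, 0), (24, 15), (26, 3), (26, 12)]
Unfold 4 (reflect across v@16): 32 holes -> [(5, 3), (5, 12), (5, 19), (5, 28), (7, 0), (7, 15), (7, 16), (7, 31), (8, 0), (8, 15), (8, 16), (8, 31), (10, 3), (10, 12), (10, 19), (10, 28), (21, 3), (21, 12), (21, 19), (21, 28), (23, 0), (23, 15), (23, 16), (23, 31), (24, 0), (24, 15), (24, 16), (24, 31), (26, 3), (26, 12), (26, 19), (26, 28)]

Answer: 32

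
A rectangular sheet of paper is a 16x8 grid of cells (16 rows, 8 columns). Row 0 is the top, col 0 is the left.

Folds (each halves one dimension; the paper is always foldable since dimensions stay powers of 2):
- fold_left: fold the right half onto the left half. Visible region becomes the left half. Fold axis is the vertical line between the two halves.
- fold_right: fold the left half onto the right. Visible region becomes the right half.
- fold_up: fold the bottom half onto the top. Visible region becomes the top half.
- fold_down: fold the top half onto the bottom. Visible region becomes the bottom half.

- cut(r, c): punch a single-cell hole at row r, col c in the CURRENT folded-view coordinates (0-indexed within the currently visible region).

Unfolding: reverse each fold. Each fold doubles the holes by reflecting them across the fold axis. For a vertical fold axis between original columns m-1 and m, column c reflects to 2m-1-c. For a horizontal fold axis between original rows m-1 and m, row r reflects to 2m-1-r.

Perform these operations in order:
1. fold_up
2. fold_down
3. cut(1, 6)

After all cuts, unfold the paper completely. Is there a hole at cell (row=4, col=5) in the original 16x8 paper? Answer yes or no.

Op 1 fold_up: fold axis h@8; visible region now rows[0,8) x cols[0,8) = 8x8
Op 2 fold_down: fold axis h@4; visible region now rows[4,8) x cols[0,8) = 4x8
Op 3 cut(1, 6): punch at orig (5,6); cuts so far [(5, 6)]; region rows[4,8) x cols[0,8) = 4x8
Unfold 1 (reflect across h@4): 2 holes -> [(2, 6), (5, 6)]
Unfold 2 (reflect across h@8): 4 holes -> [(2, 6), (5, 6), (10, 6), (13, 6)]
Holes: [(2, 6), (5, 6), (10, 6), (13, 6)]

Answer: no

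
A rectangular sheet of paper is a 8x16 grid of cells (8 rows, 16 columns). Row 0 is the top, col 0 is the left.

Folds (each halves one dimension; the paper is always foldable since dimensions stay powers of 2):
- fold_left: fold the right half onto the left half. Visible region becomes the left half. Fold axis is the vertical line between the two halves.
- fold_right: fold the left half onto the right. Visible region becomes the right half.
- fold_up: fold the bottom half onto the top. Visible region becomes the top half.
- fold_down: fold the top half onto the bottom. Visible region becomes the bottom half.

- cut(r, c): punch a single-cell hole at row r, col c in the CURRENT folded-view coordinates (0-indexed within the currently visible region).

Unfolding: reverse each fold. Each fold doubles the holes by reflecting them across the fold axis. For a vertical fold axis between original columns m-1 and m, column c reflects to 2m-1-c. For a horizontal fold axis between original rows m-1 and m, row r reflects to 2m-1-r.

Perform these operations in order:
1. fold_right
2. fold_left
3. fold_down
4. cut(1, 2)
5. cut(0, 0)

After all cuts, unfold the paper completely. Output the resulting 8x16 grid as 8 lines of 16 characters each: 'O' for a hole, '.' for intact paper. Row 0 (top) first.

Answer: ................
................
..O..O....O..O..
O......OO......O
O......OO......O
..O..O....O..O..
................
................

Derivation:
Op 1 fold_right: fold axis v@8; visible region now rows[0,8) x cols[8,16) = 8x8
Op 2 fold_left: fold axis v@12; visible region now rows[0,8) x cols[8,12) = 8x4
Op 3 fold_down: fold axis h@4; visible region now rows[4,8) x cols[8,12) = 4x4
Op 4 cut(1, 2): punch at orig (5,10); cuts so far [(5, 10)]; region rows[4,8) x cols[8,12) = 4x4
Op 5 cut(0, 0): punch at orig (4,8); cuts so far [(4, 8), (5, 10)]; region rows[4,8) x cols[8,12) = 4x4
Unfold 1 (reflect across h@4): 4 holes -> [(2, 10), (3, 8), (4, 8), (5, 10)]
Unfold 2 (reflect across v@12): 8 holes -> [(2, 10), (2, 13), (3, 8), (3, 15), (4, 8), (4, 15), (5, 10), (5, 13)]
Unfold 3 (reflect across v@8): 16 holes -> [(2, 2), (2, 5), (2, 10), (2, 13), (3, 0), (3, 7), (3, 8), (3, 15), (4, 0), (4, 7), (4, 8), (4, 15), (5, 2), (5, 5), (5, 10), (5, 13)]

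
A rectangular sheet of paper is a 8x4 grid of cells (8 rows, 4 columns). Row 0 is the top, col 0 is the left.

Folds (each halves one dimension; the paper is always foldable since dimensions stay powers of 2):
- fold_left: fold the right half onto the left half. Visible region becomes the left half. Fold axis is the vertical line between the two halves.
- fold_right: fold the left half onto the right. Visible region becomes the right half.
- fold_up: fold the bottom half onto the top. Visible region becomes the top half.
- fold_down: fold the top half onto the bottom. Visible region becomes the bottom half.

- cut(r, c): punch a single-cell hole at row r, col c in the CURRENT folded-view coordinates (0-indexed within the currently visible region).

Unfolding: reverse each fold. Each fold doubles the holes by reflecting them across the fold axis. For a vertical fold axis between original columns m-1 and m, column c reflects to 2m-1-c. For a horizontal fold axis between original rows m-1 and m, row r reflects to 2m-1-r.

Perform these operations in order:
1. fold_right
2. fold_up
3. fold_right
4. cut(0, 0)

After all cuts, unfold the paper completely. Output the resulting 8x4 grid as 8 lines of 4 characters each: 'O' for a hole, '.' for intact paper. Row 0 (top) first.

Op 1 fold_right: fold axis v@2; visible region now rows[0,8) x cols[2,4) = 8x2
Op 2 fold_up: fold axis h@4; visible region now rows[0,4) x cols[2,4) = 4x2
Op 3 fold_right: fold axis v@3; visible region now rows[0,4) x cols[3,4) = 4x1
Op 4 cut(0, 0): punch at orig (0,3); cuts so far [(0, 3)]; region rows[0,4) x cols[3,4) = 4x1
Unfold 1 (reflect across v@3): 2 holes -> [(0, 2), (0, 3)]
Unfold 2 (reflect across h@4): 4 holes -> [(0, 2), (0, 3), (7, 2), (7, 3)]
Unfold 3 (reflect across v@2): 8 holes -> [(0, 0), (0, 1), (0, 2), (0, 3), (7, 0), (7, 1), (7, 2), (7, 3)]

Answer: OOOO
....
....
....
....
....
....
OOOO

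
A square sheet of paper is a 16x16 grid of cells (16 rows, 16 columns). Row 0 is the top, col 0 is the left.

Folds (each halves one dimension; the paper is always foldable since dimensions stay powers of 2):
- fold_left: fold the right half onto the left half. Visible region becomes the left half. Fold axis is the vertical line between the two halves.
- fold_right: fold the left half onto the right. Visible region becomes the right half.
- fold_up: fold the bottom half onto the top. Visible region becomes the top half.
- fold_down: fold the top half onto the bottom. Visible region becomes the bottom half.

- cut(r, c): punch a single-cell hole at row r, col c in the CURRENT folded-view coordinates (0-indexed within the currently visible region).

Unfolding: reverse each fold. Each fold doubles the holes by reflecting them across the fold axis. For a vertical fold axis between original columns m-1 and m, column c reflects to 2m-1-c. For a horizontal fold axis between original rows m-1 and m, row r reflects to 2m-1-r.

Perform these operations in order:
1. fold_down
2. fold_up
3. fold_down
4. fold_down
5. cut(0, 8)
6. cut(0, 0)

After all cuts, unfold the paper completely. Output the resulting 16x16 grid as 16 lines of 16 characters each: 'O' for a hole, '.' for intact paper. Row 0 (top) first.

Op 1 fold_down: fold axis h@8; visible region now rows[8,16) x cols[0,16) = 8x16
Op 2 fold_up: fold axis h@12; visible region now rows[8,12) x cols[0,16) = 4x16
Op 3 fold_down: fold axis h@10; visible region now rows[10,12) x cols[0,16) = 2x16
Op 4 fold_down: fold axis h@11; visible region now rows[11,12) x cols[0,16) = 1x16
Op 5 cut(0, 8): punch at orig (11,8); cuts so far [(11, 8)]; region rows[11,12) x cols[0,16) = 1x16
Op 6 cut(0, 0): punch at orig (11,0); cuts so far [(11, 0), (11, 8)]; region rows[11,12) x cols[0,16) = 1x16
Unfold 1 (reflect across h@11): 4 holes -> [(10, 0), (10, 8), (11, 0), (11, 8)]
Unfold 2 (reflect across h@10): 8 holes -> [(8, 0), (8, 8), (9, 0), (9, 8), (10, 0), (10, 8), (11, 0), (11, 8)]
Unfold 3 (reflect across h@12): 16 holes -> [(8, 0), (8, 8), (9, 0), (9, 8), (10, 0), (10, 8), (11, 0), (11, 8), (12, 0), (12, 8), (13, 0), (13, 8), (14, 0), (14, 8), (15, 0), (15, 8)]
Unfold 4 (reflect across h@8): 32 holes -> [(0, 0), (0, 8), (1, 0), (1, 8), (2, 0), (2, 8), (3, 0), (3, 8), (4, 0), (4, 8), (5, 0), (5, 8), (6, 0), (6, 8), (7, 0), (7, 8), (8, 0), (8, 8), (9, 0), (9, 8), (10, 0), (10, 8), (11, 0), (11, 8), (12, 0), (12, 8), (13, 0), (13, 8), (14, 0), (14, 8), (15, 0), (15, 8)]

Answer: O.......O.......
O.......O.......
O.......O.......
O.......O.......
O.......O.......
O.......O.......
O.......O.......
O.......O.......
O.......O.......
O.......O.......
O.......O.......
O.......O.......
O.......O.......
O.......O.......
O.......O.......
O.......O.......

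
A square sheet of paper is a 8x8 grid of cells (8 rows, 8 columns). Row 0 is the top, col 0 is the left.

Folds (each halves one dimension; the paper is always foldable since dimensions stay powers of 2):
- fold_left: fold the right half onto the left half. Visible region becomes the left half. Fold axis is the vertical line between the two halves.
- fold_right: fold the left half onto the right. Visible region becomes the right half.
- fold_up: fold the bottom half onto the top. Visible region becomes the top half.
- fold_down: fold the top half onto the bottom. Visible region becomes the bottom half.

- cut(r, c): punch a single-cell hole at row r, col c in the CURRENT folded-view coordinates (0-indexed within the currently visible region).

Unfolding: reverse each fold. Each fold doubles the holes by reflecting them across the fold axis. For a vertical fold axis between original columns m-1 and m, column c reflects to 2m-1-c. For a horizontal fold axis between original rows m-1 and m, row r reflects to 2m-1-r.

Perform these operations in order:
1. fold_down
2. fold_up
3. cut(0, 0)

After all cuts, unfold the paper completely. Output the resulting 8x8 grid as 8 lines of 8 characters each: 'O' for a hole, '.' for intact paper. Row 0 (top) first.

Answer: O.......
........
........
O.......
O.......
........
........
O.......

Derivation:
Op 1 fold_down: fold axis h@4; visible region now rows[4,8) x cols[0,8) = 4x8
Op 2 fold_up: fold axis h@6; visible region now rows[4,6) x cols[0,8) = 2x8
Op 3 cut(0, 0): punch at orig (4,0); cuts so far [(4, 0)]; region rows[4,6) x cols[0,8) = 2x8
Unfold 1 (reflect across h@6): 2 holes -> [(4, 0), (7, 0)]
Unfold 2 (reflect across h@4): 4 holes -> [(0, 0), (3, 0), (4, 0), (7, 0)]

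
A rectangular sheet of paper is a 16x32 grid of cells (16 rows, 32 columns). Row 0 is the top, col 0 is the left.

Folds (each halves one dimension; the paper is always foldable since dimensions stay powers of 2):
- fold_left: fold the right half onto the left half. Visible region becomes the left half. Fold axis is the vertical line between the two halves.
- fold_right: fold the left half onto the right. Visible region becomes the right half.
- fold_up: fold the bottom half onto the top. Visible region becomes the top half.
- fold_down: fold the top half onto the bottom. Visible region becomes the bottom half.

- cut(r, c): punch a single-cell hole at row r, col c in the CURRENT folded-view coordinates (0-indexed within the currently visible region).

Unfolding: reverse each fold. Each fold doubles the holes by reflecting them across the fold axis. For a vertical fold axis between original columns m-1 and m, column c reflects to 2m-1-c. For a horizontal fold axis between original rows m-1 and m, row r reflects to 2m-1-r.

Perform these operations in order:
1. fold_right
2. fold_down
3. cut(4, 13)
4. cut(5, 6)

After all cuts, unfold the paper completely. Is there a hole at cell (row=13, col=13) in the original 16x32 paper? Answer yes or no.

Answer: no

Derivation:
Op 1 fold_right: fold axis v@16; visible region now rows[0,16) x cols[16,32) = 16x16
Op 2 fold_down: fold axis h@8; visible region now rows[8,16) x cols[16,32) = 8x16
Op 3 cut(4, 13): punch at orig (12,29); cuts so far [(12, 29)]; region rows[8,16) x cols[16,32) = 8x16
Op 4 cut(5, 6): punch at orig (13,22); cuts so far [(12, 29), (13, 22)]; region rows[8,16) x cols[16,32) = 8x16
Unfold 1 (reflect across h@8): 4 holes -> [(2, 22), (3, 29), (12, 29), (13, 22)]
Unfold 2 (reflect across v@16): 8 holes -> [(2, 9), (2, 22), (3, 2), (3, 29), (12, 2), (12, 29), (13, 9), (13, 22)]
Holes: [(2, 9), (2, 22), (3, 2), (3, 29), (12, 2), (12, 29), (13, 9), (13, 22)]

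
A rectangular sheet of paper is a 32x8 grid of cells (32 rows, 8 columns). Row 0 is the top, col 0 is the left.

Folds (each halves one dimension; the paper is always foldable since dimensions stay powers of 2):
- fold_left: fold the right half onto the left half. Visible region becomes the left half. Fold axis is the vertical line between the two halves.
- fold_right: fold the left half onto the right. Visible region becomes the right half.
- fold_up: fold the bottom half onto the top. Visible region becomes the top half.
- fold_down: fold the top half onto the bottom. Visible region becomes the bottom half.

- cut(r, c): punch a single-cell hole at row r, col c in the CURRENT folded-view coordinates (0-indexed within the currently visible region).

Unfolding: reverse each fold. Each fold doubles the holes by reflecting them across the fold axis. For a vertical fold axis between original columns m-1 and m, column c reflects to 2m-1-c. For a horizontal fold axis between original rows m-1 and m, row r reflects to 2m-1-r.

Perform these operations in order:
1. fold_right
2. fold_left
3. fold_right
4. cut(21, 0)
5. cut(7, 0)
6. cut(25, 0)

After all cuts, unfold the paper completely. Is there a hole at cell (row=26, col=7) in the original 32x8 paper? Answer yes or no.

Op 1 fold_right: fold axis v@4; visible region now rows[0,32) x cols[4,8) = 32x4
Op 2 fold_left: fold axis v@6; visible region now rows[0,32) x cols[4,6) = 32x2
Op 3 fold_right: fold axis v@5; visible region now rows[0,32) x cols[5,6) = 32x1
Op 4 cut(21, 0): punch at orig (21,5); cuts so far [(21, 5)]; region rows[0,32) x cols[5,6) = 32x1
Op 5 cut(7, 0): punch at orig (7,5); cuts so far [(7, 5), (21, 5)]; region rows[0,32) x cols[5,6) = 32x1
Op 6 cut(25, 0): punch at orig (25,5); cuts so far [(7, 5), (21, 5), (25, 5)]; region rows[0,32) x cols[5,6) = 32x1
Unfold 1 (reflect across v@5): 6 holes -> [(7, 4), (7, 5), (21, 4), (21, 5), (25, 4), (25, 5)]
Unfold 2 (reflect across v@6): 12 holes -> [(7, 4), (7, 5), (7, 6), (7, 7), (21, 4), (21, 5), (21, 6), (21, 7), (25, 4), (25, 5), (25, 6), (25, 7)]
Unfold 3 (reflect across v@4): 24 holes -> [(7, 0), (7, 1), (7, 2), (7, 3), (7, 4), (7, 5), (7, 6), (7, 7), (21, 0), (21, 1), (21, 2), (21, 3), (21, 4), (21, 5), (21, 6), (21, 7), (25, 0), (25, 1), (25, 2), (25, 3), (25, 4), (25, 5), (25, 6), (25, 7)]
Holes: [(7, 0), (7, 1), (7, 2), (7, 3), (7, 4), (7, 5), (7, 6), (7, 7), (21, 0), (21, 1), (21, 2), (21, 3), (21, 4), (21, 5), (21, 6), (21, 7), (25, 0), (25, 1), (25, 2), (25, 3), (25, 4), (25, 5), (25, 6), (25, 7)]

Answer: no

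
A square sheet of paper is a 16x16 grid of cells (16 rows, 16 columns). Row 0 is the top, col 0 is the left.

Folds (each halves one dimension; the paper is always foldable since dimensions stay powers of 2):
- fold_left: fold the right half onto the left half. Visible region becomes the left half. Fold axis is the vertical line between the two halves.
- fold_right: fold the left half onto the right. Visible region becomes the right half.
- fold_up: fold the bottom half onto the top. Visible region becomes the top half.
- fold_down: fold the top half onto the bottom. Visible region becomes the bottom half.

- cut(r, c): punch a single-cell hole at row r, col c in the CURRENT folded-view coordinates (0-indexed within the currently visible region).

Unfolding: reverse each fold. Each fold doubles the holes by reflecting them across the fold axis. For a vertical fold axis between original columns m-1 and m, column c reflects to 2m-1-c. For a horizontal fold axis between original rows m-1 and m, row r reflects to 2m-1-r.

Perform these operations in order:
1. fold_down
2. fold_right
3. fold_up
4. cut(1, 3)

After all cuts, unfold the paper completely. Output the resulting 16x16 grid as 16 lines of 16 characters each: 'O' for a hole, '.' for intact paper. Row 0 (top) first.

Op 1 fold_down: fold axis h@8; visible region now rows[8,16) x cols[0,16) = 8x16
Op 2 fold_right: fold axis v@8; visible region now rows[8,16) x cols[8,16) = 8x8
Op 3 fold_up: fold axis h@12; visible region now rows[8,12) x cols[8,16) = 4x8
Op 4 cut(1, 3): punch at orig (9,11); cuts so far [(9, 11)]; region rows[8,12) x cols[8,16) = 4x8
Unfold 1 (reflect across h@12): 2 holes -> [(9, 11), (14, 11)]
Unfold 2 (reflect across v@8): 4 holes -> [(9, 4), (9, 11), (14, 4), (14, 11)]
Unfold 3 (reflect across h@8): 8 holes -> [(1, 4), (1, 11), (6, 4), (6, 11), (9, 4), (9, 11), (14, 4), (14, 11)]

Answer: ................
....O......O....
................
................
................
................
....O......O....
................
................
....O......O....
................
................
................
................
....O......O....
................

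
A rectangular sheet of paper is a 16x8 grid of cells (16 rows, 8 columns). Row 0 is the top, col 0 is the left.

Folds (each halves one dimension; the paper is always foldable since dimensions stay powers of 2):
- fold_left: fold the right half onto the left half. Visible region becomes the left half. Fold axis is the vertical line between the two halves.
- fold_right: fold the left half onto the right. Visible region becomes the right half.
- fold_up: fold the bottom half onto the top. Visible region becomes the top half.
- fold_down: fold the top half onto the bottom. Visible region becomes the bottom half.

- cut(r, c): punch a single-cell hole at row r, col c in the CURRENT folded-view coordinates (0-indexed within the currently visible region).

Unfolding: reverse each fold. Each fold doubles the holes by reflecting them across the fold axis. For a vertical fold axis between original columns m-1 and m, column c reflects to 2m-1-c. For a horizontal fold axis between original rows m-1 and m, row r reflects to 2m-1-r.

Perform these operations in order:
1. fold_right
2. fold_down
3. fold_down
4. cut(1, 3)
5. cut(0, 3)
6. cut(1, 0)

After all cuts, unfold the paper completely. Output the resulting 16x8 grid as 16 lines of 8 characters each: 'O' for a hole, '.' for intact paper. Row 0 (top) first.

Answer: ........
........
O..OO..O
O......O
O......O
O..OO..O
........
........
........
........
O..OO..O
O......O
O......O
O..OO..O
........
........

Derivation:
Op 1 fold_right: fold axis v@4; visible region now rows[0,16) x cols[4,8) = 16x4
Op 2 fold_down: fold axis h@8; visible region now rows[8,16) x cols[4,8) = 8x4
Op 3 fold_down: fold axis h@12; visible region now rows[12,16) x cols[4,8) = 4x4
Op 4 cut(1, 3): punch at orig (13,7); cuts so far [(13, 7)]; region rows[12,16) x cols[4,8) = 4x4
Op 5 cut(0, 3): punch at orig (12,7); cuts so far [(12, 7), (13, 7)]; region rows[12,16) x cols[4,8) = 4x4
Op 6 cut(1, 0): punch at orig (13,4); cuts so far [(12, 7), (13, 4), (13, 7)]; region rows[12,16) x cols[4,8) = 4x4
Unfold 1 (reflect across h@12): 6 holes -> [(10, 4), (10, 7), (11, 7), (12, 7), (13, 4), (13, 7)]
Unfold 2 (reflect across h@8): 12 holes -> [(2, 4), (2, 7), (3, 7), (4, 7), (5, 4), (5, 7), (10, 4), (10, 7), (11, 7), (12, 7), (13, 4), (13, 7)]
Unfold 3 (reflect across v@4): 24 holes -> [(2, 0), (2, 3), (2, 4), (2, 7), (3, 0), (3, 7), (4, 0), (4, 7), (5, 0), (5, 3), (5, 4), (5, 7), (10, 0), (10, 3), (10, 4), (10, 7), (11, 0), (11, 7), (12, 0), (12, 7), (13, 0), (13, 3), (13, 4), (13, 7)]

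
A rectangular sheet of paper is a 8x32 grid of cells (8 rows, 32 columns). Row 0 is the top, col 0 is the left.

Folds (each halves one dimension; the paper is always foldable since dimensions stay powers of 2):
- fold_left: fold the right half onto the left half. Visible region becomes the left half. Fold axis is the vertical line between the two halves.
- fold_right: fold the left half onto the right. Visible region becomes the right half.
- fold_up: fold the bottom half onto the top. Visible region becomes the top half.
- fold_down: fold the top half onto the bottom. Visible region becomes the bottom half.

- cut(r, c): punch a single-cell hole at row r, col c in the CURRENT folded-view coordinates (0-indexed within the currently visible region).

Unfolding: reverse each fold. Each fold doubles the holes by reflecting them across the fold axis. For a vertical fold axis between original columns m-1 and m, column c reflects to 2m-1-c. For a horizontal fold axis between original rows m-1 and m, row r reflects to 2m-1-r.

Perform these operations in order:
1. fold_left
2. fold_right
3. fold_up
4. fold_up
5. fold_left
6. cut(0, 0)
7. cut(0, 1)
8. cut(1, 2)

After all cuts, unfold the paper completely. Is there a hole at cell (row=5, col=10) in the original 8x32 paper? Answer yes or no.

Op 1 fold_left: fold axis v@16; visible region now rows[0,8) x cols[0,16) = 8x16
Op 2 fold_right: fold axis v@8; visible region now rows[0,8) x cols[8,16) = 8x8
Op 3 fold_up: fold axis h@4; visible region now rows[0,4) x cols[8,16) = 4x8
Op 4 fold_up: fold axis h@2; visible region now rows[0,2) x cols[8,16) = 2x8
Op 5 fold_left: fold axis v@12; visible region now rows[0,2) x cols[8,12) = 2x4
Op 6 cut(0, 0): punch at orig (0,8); cuts so far [(0, 8)]; region rows[0,2) x cols[8,12) = 2x4
Op 7 cut(0, 1): punch at orig (0,9); cuts so far [(0, 8), (0, 9)]; region rows[0,2) x cols[8,12) = 2x4
Op 8 cut(1, 2): punch at orig (1,10); cuts so far [(0, 8), (0, 9), (1, 10)]; region rows[0,2) x cols[8,12) = 2x4
Unfold 1 (reflect across v@12): 6 holes -> [(0, 8), (0, 9), (0, 14), (0, 15), (1, 10), (1, 13)]
Unfold 2 (reflect across h@2): 12 holes -> [(0, 8), (0, 9), (0, 14), (0, 15), (1, 10), (1, 13), (2, 10), (2, 13), (3, 8), (3, 9), (3, 14), (3, 15)]
Unfold 3 (reflect across h@4): 24 holes -> [(0, 8), (0, 9), (0, 14), (0, 15), (1, 10), (1, 13), (2, 10), (2, 13), (3, 8), (3, 9), (3, 14), (3, 15), (4, 8), (4, 9), (4, 14), (4, 15), (5, 10), (5, 13), (6, 10), (6, 13), (7, 8), (7, 9), (7, 14), (7, 15)]
Unfold 4 (reflect across v@8): 48 holes -> [(0, 0), (0, 1), (0, 6), (0, 7), (0, 8), (0, 9), (0, 14), (0, 15), (1, 2), (1, 5), (1, 10), (1, 13), (2, 2), (2, 5), (2, 10), (2, 13), (3, 0), (3, 1), (3, 6), (3, 7), (3, 8), (3, 9), (3, 14), (3, 15), (4, 0), (4, 1), (4, 6), (4, 7), (4, 8), (4, 9), (4, 14), (4, 15), (5, 2), (5, 5), (5, 10), (5, 13), (6, 2), (6, 5), (6, 10), (6, 13), (7, 0), (7, 1), (7, 6), (7, 7), (7, 8), (7, 9), (7, 14), (7, 15)]
Unfold 5 (reflect across v@16): 96 holes -> [(0, 0), (0, 1), (0, 6), (0, 7), (0, 8), (0, 9), (0, 14), (0, 15), (0, 16), (0, 17), (0, 22), (0, 23), (0, 24), (0, 25), (0, 30), (0, 31), (1, 2), (1, 5), (1, 10), (1, 13), (1, 18), (1, 21), (1, 26), (1, 29), (2, 2), (2, 5), (2, 10), (2, 13), (2, 18), (2, 21), (2, 26), (2, 29), (3, 0), (3, 1), (3, 6), (3, 7), (3, 8), (3, 9), (3, 14), (3, 15), (3, 16), (3, 17), (3, 22), (3, 23), (3, 24), (3, 25), (3, 30), (3, 31), (4, 0), (4, 1), (4, 6), (4, 7), (4, 8), (4, 9), (4, 14), (4, 15), (4, 16), (4, 17), (4, 22), (4, 23), (4, 24), (4, 25), (4, 30), (4, 31), (5, 2), (5, 5), (5, 10), (5, 13), (5, 18), (5, 21), (5, 26), (5, 29), (6, 2), (6, 5), (6, 10), (6, 13), (6, 18), (6, 21), (6, 26), (6, 29), (7, 0), (7, 1), (7, 6), (7, 7), (7, 8), (7, 9), (7, 14), (7, 15), (7, 16), (7, 17), (7, 22), (7, 23), (7, 24), (7, 25), (7, 30), (7, 31)]
Holes: [(0, 0), (0, 1), (0, 6), (0, 7), (0, 8), (0, 9), (0, 14), (0, 15), (0, 16), (0, 17), (0, 22), (0, 23), (0, 24), (0, 25), (0, 30), (0, 31), (1, 2), (1, 5), (1, 10), (1, 13), (1, 18), (1, 21), (1, 26), (1, 29), (2, 2), (2, 5), (2, 10), (2, 13), (2, 18), (2, 21), (2, 26), (2, 29), (3, 0), (3, 1), (3, 6), (3, 7), (3, 8), (3, 9), (3, 14), (3, 15), (3, 16), (3, 17), (3, 22), (3, 23), (3, 24), (3, 25), (3, 30), (3, 31), (4, 0), (4, 1), (4, 6), (4, 7), (4, 8), (4, 9), (4, 14), (4, 15), (4, 16), (4, 17), (4, 22), (4, 23), (4, 24), (4, 25), (4, 30), (4, 31), (5, 2), (5, 5), (5, 10), (5, 13), (5, 18), (5, 21), (5, 26), (5, 29), (6, 2), (6, 5), (6, 10), (6, 13), (6, 18), (6, 21), (6, 26), (6, 29), (7, 0), (7, 1), (7, 6), (7, 7), (7, 8), (7, 9), (7, 14), (7, 15), (7, 16), (7, 17), (7, 22), (7, 23), (7, 24), (7, 25), (7, 30), (7, 31)]

Answer: yes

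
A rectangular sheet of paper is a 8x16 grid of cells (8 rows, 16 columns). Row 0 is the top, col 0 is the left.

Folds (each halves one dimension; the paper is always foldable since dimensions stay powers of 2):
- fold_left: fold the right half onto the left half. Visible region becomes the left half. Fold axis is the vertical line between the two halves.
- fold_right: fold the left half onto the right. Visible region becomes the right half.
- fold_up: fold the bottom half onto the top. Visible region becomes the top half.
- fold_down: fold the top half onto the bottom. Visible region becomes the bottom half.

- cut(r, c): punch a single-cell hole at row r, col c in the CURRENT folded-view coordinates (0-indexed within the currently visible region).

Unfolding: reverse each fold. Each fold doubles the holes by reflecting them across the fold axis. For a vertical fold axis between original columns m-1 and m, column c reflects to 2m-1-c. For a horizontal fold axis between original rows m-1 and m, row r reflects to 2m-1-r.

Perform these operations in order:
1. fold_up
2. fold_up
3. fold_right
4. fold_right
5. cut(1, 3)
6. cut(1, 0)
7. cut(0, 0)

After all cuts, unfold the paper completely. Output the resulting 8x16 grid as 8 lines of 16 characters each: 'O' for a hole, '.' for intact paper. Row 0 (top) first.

Op 1 fold_up: fold axis h@4; visible region now rows[0,4) x cols[0,16) = 4x16
Op 2 fold_up: fold axis h@2; visible region now rows[0,2) x cols[0,16) = 2x16
Op 3 fold_right: fold axis v@8; visible region now rows[0,2) x cols[8,16) = 2x8
Op 4 fold_right: fold axis v@12; visible region now rows[0,2) x cols[12,16) = 2x4
Op 5 cut(1, 3): punch at orig (1,15); cuts so far [(1, 15)]; region rows[0,2) x cols[12,16) = 2x4
Op 6 cut(1, 0): punch at orig (1,12); cuts so far [(1, 12), (1, 15)]; region rows[0,2) x cols[12,16) = 2x4
Op 7 cut(0, 0): punch at orig (0,12); cuts so far [(0, 12), (1, 12), (1, 15)]; region rows[0,2) x cols[12,16) = 2x4
Unfold 1 (reflect across v@12): 6 holes -> [(0, 11), (0, 12), (1, 8), (1, 11), (1, 12), (1, 15)]
Unfold 2 (reflect across v@8): 12 holes -> [(0, 3), (0, 4), (0, 11), (0, 12), (1, 0), (1, 3), (1, 4), (1, 7), (1, 8), (1, 11), (1, 12), (1, 15)]
Unfold 3 (reflect across h@2): 24 holes -> [(0, 3), (0, 4), (0, 11), (0, 12), (1, 0), (1, 3), (1, 4), (1, 7), (1, 8), (1, 11), (1, 12), (1, 15), (2, 0), (2, 3), (2, 4), (2, 7), (2, 8), (2, 11), (2, 12), (2, 15), (3, 3), (3, 4), (3, 11), (3, 12)]
Unfold 4 (reflect across h@4): 48 holes -> [(0, 3), (0, 4), (0, 11), (0, 12), (1, 0), (1, 3), (1, 4), (1, 7), (1, 8), (1, 11), (1, 12), (1, 15), (2, 0), (2, 3), (2, 4), (2, 7), (2, 8), (2, 11), (2, 12), (2, 15), (3, 3), (3, 4), (3, 11), (3, 12), (4, 3), (4, 4), (4, 11), (4, 12), (5, 0), (5, 3), (5, 4), (5, 7), (5, 8), (5, 11), (5, 12), (5, 15), (6, 0), (6, 3), (6, 4), (6, 7), (6, 8), (6, 11), (6, 12), (6, 15), (7, 3), (7, 4), (7, 11), (7, 12)]

Answer: ...OO......OO...
O..OO..OO..OO..O
O..OO..OO..OO..O
...OO......OO...
...OO......OO...
O..OO..OO..OO..O
O..OO..OO..OO..O
...OO......OO...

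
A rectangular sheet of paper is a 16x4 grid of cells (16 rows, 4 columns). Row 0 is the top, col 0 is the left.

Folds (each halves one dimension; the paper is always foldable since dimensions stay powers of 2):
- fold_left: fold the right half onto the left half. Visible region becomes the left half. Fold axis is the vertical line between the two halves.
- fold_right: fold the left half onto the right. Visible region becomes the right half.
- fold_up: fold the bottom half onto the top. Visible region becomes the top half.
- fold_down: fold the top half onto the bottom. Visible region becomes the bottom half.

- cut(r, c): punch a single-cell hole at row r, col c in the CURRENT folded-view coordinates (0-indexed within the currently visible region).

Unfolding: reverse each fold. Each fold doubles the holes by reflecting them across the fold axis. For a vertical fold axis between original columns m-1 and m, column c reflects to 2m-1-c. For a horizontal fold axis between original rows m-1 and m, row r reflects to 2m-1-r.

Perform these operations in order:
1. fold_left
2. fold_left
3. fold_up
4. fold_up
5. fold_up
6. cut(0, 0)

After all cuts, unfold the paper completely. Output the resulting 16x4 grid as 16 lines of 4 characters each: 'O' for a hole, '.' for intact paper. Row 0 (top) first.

Op 1 fold_left: fold axis v@2; visible region now rows[0,16) x cols[0,2) = 16x2
Op 2 fold_left: fold axis v@1; visible region now rows[0,16) x cols[0,1) = 16x1
Op 3 fold_up: fold axis h@8; visible region now rows[0,8) x cols[0,1) = 8x1
Op 4 fold_up: fold axis h@4; visible region now rows[0,4) x cols[0,1) = 4x1
Op 5 fold_up: fold axis h@2; visible region now rows[0,2) x cols[0,1) = 2x1
Op 6 cut(0, 0): punch at orig (0,0); cuts so far [(0, 0)]; region rows[0,2) x cols[0,1) = 2x1
Unfold 1 (reflect across h@2): 2 holes -> [(0, 0), (3, 0)]
Unfold 2 (reflect across h@4): 4 holes -> [(0, 0), (3, 0), (4, 0), (7, 0)]
Unfold 3 (reflect across h@8): 8 holes -> [(0, 0), (3, 0), (4, 0), (7, 0), (8, 0), (11, 0), (12, 0), (15, 0)]
Unfold 4 (reflect across v@1): 16 holes -> [(0, 0), (0, 1), (3, 0), (3, 1), (4, 0), (4, 1), (7, 0), (7, 1), (8, 0), (8, 1), (11, 0), (11, 1), (12, 0), (12, 1), (15, 0), (15, 1)]
Unfold 5 (reflect across v@2): 32 holes -> [(0, 0), (0, 1), (0, 2), (0, 3), (3, 0), (3, 1), (3, 2), (3, 3), (4, 0), (4, 1), (4, 2), (4, 3), (7, 0), (7, 1), (7, 2), (7, 3), (8, 0), (8, 1), (8, 2), (8, 3), (11, 0), (11, 1), (11, 2), (11, 3), (12, 0), (12, 1), (12, 2), (12, 3), (15, 0), (15, 1), (15, 2), (15, 3)]

Answer: OOOO
....
....
OOOO
OOOO
....
....
OOOO
OOOO
....
....
OOOO
OOOO
....
....
OOOO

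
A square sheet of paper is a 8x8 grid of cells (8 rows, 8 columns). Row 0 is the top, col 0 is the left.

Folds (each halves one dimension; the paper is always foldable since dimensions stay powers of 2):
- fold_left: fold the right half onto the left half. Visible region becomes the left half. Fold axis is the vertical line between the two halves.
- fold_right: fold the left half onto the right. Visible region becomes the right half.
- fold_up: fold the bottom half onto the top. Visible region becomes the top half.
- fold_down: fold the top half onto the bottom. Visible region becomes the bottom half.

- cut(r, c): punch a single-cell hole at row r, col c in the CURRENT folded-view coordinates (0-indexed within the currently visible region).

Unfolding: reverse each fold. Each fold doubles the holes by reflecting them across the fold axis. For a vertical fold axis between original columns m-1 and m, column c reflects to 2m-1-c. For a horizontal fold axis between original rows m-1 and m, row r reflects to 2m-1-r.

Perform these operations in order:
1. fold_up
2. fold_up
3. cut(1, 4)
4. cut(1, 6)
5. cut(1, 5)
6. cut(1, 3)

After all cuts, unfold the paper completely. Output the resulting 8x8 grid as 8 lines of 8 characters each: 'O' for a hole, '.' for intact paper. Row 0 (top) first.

Op 1 fold_up: fold axis h@4; visible region now rows[0,4) x cols[0,8) = 4x8
Op 2 fold_up: fold axis h@2; visible region now rows[0,2) x cols[0,8) = 2x8
Op 3 cut(1, 4): punch at orig (1,4); cuts so far [(1, 4)]; region rows[0,2) x cols[0,8) = 2x8
Op 4 cut(1, 6): punch at orig (1,6); cuts so far [(1, 4), (1, 6)]; region rows[0,2) x cols[0,8) = 2x8
Op 5 cut(1, 5): punch at orig (1,5); cuts so far [(1, 4), (1, 5), (1, 6)]; region rows[0,2) x cols[0,8) = 2x8
Op 6 cut(1, 3): punch at orig (1,3); cuts so far [(1, 3), (1, 4), (1, 5), (1, 6)]; region rows[0,2) x cols[0,8) = 2x8
Unfold 1 (reflect across h@2): 8 holes -> [(1, 3), (1, 4), (1, 5), (1, 6), (2, 3), (2, 4), (2, 5), (2, 6)]
Unfold 2 (reflect across h@4): 16 holes -> [(1, 3), (1, 4), (1, 5), (1, 6), (2, 3), (2, 4), (2, 5), (2, 6), (5, 3), (5, 4), (5, 5), (5, 6), (6, 3), (6, 4), (6, 5), (6, 6)]

Answer: ........
...OOOO.
...OOOO.
........
........
...OOOO.
...OOOO.
........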